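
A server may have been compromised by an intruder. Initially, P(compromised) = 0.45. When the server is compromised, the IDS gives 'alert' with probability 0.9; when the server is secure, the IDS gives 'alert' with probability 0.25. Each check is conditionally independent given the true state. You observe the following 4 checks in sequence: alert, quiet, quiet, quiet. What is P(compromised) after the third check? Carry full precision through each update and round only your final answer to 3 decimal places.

0.050

After 'alert': P(compromised) = 0.9·0.4500 / (0.9·0.4500 + 0.25·0.5500) ≈ 0.7465
After 'quiet': P(compromised) = 0.1·0.7465 / (0.1·0.7465 + 0.75·0.2535) ≈ 0.2820
After 'quiet': P(compromised) = 0.1·0.2820 / (0.1·0.2820 + 0.75·0.7180) ≈ 0.0498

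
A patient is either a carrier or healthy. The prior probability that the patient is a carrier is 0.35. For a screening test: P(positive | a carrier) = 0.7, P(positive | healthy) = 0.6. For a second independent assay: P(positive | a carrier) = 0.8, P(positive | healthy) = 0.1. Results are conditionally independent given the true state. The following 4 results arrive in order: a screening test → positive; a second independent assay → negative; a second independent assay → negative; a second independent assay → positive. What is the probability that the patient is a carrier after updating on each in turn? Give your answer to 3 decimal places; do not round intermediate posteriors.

0.199

Each posterior becomes the prior for the next update.
After a screening test='positive': P(carrier) = 0.7·0.3500 / (0.7·0.3500 + 0.6·0.6500) ≈ 0.3858
After a second independent assay='negative': P(carrier) = 0.2·0.3858 / (0.2·0.3858 + 0.9·0.6142) ≈ 0.1225
After a second independent assay='negative': P(carrier) = 0.2·0.1225 / (0.2·0.1225 + 0.9·0.8775) ≈ 0.0301
After a second independent assay='positive': P(carrier) = 0.8·0.0301 / (0.8·0.0301 + 0.1·0.9699) ≈ 0.1988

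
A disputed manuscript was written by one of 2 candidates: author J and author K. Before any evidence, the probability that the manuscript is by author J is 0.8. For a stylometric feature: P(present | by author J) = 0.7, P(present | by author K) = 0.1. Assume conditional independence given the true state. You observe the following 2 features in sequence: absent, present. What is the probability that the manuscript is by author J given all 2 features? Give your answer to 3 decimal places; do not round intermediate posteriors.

Each posterior becomes the prior for the next update.
After 'absent': P(author J) = 0.3·0.8000 / (0.3·0.8000 + 0.9·0.2000) ≈ 0.5714
After 'present': P(author J) = 0.7·0.5714 / (0.7·0.5714 + 0.1·0.4286) ≈ 0.9032

0.903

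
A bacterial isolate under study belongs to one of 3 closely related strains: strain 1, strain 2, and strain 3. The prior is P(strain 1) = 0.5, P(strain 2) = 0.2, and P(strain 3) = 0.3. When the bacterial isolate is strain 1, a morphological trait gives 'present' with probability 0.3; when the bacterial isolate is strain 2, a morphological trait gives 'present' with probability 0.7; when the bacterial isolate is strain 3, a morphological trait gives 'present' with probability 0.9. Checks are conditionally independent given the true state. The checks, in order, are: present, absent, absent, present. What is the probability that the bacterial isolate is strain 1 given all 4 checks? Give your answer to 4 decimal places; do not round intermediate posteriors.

0.6622

After 'present': normaliser = 0.3·0.5000 + 0.7·0.2000 + 0.9·0.3000; P(strain 1) ≈ 0.2679, P(strain 2) ≈ 0.2500, P(strain 3) ≈ 0.4821
After 'absent': normaliser = 0.7·0.2679 + 0.3·0.2500 + 0.1·0.4821; P(strain 1) ≈ 0.6034, P(strain 2) ≈ 0.2414, P(strain 3) ≈ 0.1552
After 'absent': normaliser = 0.7·0.6034 + 0.3·0.2414 + 0.1·0.1552; P(strain 1) ≈ 0.8277, P(strain 2) ≈ 0.1419, P(strain 3) ≈ 0.0304
After 'present': normaliser = 0.3·0.8277 + 0.7·0.1419 + 0.9·0.0304; P(strain 1) ≈ 0.6622, P(strain 2) ≈ 0.2649, P(strain 3) ≈ 0.0730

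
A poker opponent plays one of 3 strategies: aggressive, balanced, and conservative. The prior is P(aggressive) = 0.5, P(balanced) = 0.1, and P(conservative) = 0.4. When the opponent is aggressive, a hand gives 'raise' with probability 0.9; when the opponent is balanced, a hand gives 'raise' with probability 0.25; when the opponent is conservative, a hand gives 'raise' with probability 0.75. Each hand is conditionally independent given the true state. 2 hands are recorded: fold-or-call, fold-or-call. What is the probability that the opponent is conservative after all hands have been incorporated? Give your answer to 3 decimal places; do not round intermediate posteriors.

After 'fold-or-call': normaliser = 0.1·0.5000 + 0.75·0.1000 + 0.25·0.4000; P(aggressive) ≈ 0.2222, P(balanced) ≈ 0.3333, P(conservative) ≈ 0.4444
After 'fold-or-call': normaliser = 0.1·0.2222 + 0.75·0.3333 + 0.25·0.4444; P(aggressive) ≈ 0.0580, P(balanced) ≈ 0.6522, P(conservative) ≈ 0.2899

0.290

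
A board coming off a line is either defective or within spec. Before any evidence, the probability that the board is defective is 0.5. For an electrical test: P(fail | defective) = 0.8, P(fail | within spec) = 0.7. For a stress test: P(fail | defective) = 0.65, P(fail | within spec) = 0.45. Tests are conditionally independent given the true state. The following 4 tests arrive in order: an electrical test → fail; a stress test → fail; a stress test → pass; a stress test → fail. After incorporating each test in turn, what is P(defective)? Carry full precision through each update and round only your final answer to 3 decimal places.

After an electrical test='fail': P(defective) = 0.8·0.5000 / (0.8·0.5000 + 0.7·0.5000) ≈ 0.5333
After a stress test='fail': P(defective) = 0.65·0.5333 / (0.65·0.5333 + 0.45·0.4667) ≈ 0.6228
After a stress test='pass': P(defective) = 0.35·0.6228 / (0.35·0.6228 + 0.55·0.3772) ≈ 0.5123
After a stress test='fail': P(defective) = 0.65·0.5123 / (0.65·0.5123 + 0.45·0.4877) ≈ 0.6028

0.603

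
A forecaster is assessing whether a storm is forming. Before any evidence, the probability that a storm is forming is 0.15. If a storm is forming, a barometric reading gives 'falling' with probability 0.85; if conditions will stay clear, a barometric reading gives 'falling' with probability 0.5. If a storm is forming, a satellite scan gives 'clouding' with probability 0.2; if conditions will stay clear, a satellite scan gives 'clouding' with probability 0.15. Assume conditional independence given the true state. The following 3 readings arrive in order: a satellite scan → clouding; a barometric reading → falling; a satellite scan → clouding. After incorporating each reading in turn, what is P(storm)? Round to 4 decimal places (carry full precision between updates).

After a satellite scan='clouding': P(storm) = 0.2·0.1500 / (0.2·0.1500 + 0.15·0.8500) ≈ 0.1905
After a barometric reading='falling': P(storm) = 0.85·0.1905 / (0.85·0.1905 + 0.5·0.8095) ≈ 0.2857
After a satellite scan='clouding': P(storm) = 0.2·0.2857 / (0.2·0.2857 + 0.15·0.7143) ≈ 0.3478

0.3478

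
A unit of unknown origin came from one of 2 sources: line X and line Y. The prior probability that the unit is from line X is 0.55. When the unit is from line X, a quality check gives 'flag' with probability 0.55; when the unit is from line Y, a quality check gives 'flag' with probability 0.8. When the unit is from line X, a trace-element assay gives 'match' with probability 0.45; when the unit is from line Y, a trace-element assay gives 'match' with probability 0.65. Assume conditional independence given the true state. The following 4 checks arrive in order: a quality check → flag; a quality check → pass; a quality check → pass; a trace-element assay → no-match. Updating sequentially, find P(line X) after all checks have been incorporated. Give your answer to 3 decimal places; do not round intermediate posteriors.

0.870

After a quality check='flag': P(line X) = 0.55·0.5500 / (0.55·0.5500 + 0.8·0.4500) ≈ 0.4566
After a quality check='pass': P(line X) = 0.45·0.4566 / (0.45·0.4566 + 0.2·0.5434) ≈ 0.6541
After a quality check='pass': P(line X) = 0.45·0.6541 / (0.45·0.6541 + 0.2·0.3459) ≈ 0.8097
After a trace-element assay='no-match': P(line X) = 0.55·0.8097 / (0.55·0.8097 + 0.35·0.1903) ≈ 0.8699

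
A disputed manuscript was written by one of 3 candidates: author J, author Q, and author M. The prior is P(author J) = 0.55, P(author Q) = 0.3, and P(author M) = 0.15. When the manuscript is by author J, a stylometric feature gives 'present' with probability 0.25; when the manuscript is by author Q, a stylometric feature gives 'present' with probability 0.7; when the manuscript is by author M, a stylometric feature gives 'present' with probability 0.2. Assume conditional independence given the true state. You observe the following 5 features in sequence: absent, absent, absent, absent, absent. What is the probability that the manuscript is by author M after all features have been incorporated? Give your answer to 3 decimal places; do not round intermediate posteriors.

0.272

After 'absent': normaliser = 0.75·0.5500 + 0.3·0.3000 + 0.8·0.1500; P(author J) ≈ 0.6627, P(author Q) ≈ 0.1446, P(author M) ≈ 0.1928
After 'absent': normaliser = 0.75·0.6627 + 0.3·0.1446 + 0.8·0.1928; P(author J) ≈ 0.7155, P(author Q) ≈ 0.0624, P(author M) ≈ 0.2220
After 'absent': normaliser = 0.75·0.7155 + 0.3·0.0624 + 0.8·0.2220; P(author J) ≈ 0.7321, P(author Q) ≈ 0.0256, P(author M) ≈ 0.2423
After 'absent': normaliser = 0.75·0.7321 + 0.3·0.0256 + 0.8·0.2423; P(author J) ≈ 0.7315, P(author Q) ≈ 0.0102, P(author M) ≈ 0.2583
After 'absent': normaliser = 0.75·0.7315 + 0.3·0.0102 + 0.8·0.2583; P(author J) ≈ 0.7235, P(author Q) ≈ 0.0040, P(author M) ≈ 0.2725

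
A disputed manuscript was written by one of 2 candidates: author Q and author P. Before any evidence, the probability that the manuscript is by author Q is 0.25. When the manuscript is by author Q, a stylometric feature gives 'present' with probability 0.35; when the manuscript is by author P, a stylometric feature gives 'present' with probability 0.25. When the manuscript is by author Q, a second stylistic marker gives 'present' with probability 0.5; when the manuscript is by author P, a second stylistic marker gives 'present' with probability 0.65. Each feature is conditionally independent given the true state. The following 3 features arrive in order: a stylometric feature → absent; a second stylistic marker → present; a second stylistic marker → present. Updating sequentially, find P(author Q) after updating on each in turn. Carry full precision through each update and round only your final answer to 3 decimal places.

Each posterior becomes the prior for the next update.
After a stylometric feature='absent': P(author Q) = 0.65·0.2500 / (0.65·0.2500 + 0.75·0.7500) ≈ 0.2241
After a second stylistic marker='present': P(author Q) = 0.5·0.2241 / (0.5·0.2241 + 0.65·0.7759) ≈ 0.1818
After a second stylistic marker='present': P(author Q) = 0.5·0.1818 / (0.5·0.1818 + 0.65·0.8182) ≈ 0.1460

0.146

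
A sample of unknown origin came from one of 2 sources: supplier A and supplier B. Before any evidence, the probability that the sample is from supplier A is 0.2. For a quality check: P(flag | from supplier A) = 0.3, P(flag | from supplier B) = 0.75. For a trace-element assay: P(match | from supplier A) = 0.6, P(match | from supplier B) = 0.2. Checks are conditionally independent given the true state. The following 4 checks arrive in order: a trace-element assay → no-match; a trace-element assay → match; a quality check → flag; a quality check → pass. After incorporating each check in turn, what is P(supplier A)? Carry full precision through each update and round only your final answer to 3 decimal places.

After a trace-element assay='no-match': P(supplier A) = 0.4·0.2000 / (0.4·0.2000 + 0.8·0.8000) ≈ 0.1111
After a trace-element assay='match': P(supplier A) = 0.6·0.1111 / (0.6·0.1111 + 0.2·0.8889) ≈ 0.2727
After a quality check='flag': P(supplier A) = 0.3·0.2727 / (0.3·0.2727 + 0.75·0.7273) ≈ 0.1304
After a quality check='pass': P(supplier A) = 0.7·0.1304 / (0.7·0.1304 + 0.25·0.8696) ≈ 0.2958

0.296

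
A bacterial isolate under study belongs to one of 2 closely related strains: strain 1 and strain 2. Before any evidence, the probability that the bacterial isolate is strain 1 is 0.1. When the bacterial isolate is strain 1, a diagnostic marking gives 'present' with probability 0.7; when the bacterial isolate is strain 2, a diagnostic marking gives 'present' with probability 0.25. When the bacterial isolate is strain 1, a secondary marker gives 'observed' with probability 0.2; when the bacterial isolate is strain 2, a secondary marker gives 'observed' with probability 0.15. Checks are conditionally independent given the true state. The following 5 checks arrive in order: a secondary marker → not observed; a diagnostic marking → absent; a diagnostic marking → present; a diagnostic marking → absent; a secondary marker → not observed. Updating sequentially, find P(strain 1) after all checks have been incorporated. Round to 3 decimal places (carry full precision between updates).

0.042

After a secondary marker='not observed': P(strain 1) = 0.8·0.1000 / (0.8·0.1000 + 0.85·0.9000) ≈ 0.0947
After a diagnostic marking='absent': P(strain 1) = 0.3·0.0947 / (0.3·0.0947 + 0.75·0.9053) ≈ 0.0402
After a diagnostic marking='present': P(strain 1) = 0.7·0.0402 / (0.7·0.0402 + 0.25·0.9598) ≈ 0.1048
After a diagnostic marking='absent': P(strain 1) = 0.3·0.1048 / (0.3·0.1048 + 0.75·0.8952) ≈ 0.0448
After a secondary marker='not observed': P(strain 1) = 0.8·0.0448 / (0.8·0.0448 + 0.85·0.9552) ≈ 0.0422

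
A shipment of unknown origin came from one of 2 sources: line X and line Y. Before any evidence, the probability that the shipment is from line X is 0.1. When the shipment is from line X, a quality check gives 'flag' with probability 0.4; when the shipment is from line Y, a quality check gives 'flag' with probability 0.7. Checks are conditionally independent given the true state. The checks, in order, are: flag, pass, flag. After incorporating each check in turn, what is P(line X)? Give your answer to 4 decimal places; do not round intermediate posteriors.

0.0677

After 'flag': P(line X) = 0.4·0.1000 / (0.4·0.1000 + 0.7·0.9000) ≈ 0.0597
After 'pass': P(line X) = 0.6·0.0597 / (0.6·0.0597 + 0.3·0.9403) ≈ 0.1127
After 'flag': P(line X) = 0.4·0.1127 / (0.4·0.1127 + 0.7·0.8873) ≈ 0.0677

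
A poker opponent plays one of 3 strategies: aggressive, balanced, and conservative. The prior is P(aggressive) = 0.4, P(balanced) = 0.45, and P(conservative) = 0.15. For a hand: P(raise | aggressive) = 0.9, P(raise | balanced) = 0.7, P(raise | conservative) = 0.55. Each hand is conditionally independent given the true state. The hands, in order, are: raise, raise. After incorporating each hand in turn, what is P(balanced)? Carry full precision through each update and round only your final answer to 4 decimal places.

After 'raise': normaliser = 0.9·0.4000 + 0.7·0.4500 + 0.55·0.1500; P(aggressive) ≈ 0.4752, P(balanced) ≈ 0.4158, P(conservative) ≈ 0.1089
After 'raise': normaliser = 0.9·0.4752 + 0.7·0.4158 + 0.55·0.1089; P(aggressive) ≈ 0.5493, P(balanced) ≈ 0.3738, P(conservative) ≈ 0.0769

0.3738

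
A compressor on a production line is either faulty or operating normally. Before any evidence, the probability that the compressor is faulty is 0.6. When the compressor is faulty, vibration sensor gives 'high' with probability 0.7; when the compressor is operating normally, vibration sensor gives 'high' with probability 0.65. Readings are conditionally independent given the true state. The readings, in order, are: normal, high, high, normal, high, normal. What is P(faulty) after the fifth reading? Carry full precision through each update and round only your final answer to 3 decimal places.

0.579

After 'normal': P(faulty) = 0.3·0.6000 / (0.3·0.6000 + 0.35·0.4000) ≈ 0.5625
After 'high': P(faulty) = 0.7·0.5625 / (0.7·0.5625 + 0.65·0.4375) ≈ 0.5806
After 'high': P(faulty) = 0.7·0.5806 / (0.7·0.5806 + 0.65·0.4194) ≈ 0.5986
After 'normal': P(faulty) = 0.3·0.5986 / (0.3·0.5986 + 0.35·0.4014) ≈ 0.5610
After 'high': P(faulty) = 0.7·0.5610 / (0.7·0.5610 + 0.65·0.4390) ≈ 0.5792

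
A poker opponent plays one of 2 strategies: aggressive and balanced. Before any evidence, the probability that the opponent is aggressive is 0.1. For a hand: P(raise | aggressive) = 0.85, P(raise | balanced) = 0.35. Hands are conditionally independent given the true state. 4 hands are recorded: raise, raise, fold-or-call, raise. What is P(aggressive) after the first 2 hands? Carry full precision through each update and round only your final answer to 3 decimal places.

After 'raise': P(aggressive) = 0.85·0.1000 / (0.85·0.1000 + 0.35·0.9000) ≈ 0.2125
After 'raise': P(aggressive) = 0.85·0.2125 / (0.85·0.2125 + 0.35·0.7875) ≈ 0.3959

0.396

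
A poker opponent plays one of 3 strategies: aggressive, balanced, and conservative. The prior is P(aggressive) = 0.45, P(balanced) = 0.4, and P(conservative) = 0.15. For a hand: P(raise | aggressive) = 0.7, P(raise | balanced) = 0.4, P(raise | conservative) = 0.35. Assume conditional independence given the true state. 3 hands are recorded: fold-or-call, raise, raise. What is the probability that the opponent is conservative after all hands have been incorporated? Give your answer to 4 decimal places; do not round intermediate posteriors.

0.1025

Apply Bayes' rule sequentially, carrying P(conservative) forward.
After 'fold-or-call': normaliser = 0.3·0.4500 + 0.6·0.4000 + 0.65·0.1500; P(aggressive) ≈ 0.2857, P(balanced) ≈ 0.5079, P(conservative) ≈ 0.2063
After 'raise': normaliser = 0.7·0.2857 + 0.4·0.5079 + 0.35·0.2063; P(aggressive) ≈ 0.4207, P(balanced) ≈ 0.4274, P(conservative) ≈ 0.1519
After 'raise': normaliser = 0.7·0.4207 + 0.4·0.4274 + 0.35·0.1519; P(aggressive) ≈ 0.5678, P(balanced) ≈ 0.3296, P(conservative) ≈ 0.1025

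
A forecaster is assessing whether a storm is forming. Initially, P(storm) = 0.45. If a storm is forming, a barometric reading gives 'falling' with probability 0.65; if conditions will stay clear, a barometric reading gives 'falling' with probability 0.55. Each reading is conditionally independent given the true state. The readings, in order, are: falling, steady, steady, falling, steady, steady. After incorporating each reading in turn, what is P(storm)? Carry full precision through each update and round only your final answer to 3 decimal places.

After 'falling': P(storm) = 0.65·0.4500 / (0.65·0.4500 + 0.55·0.5500) ≈ 0.4916
After 'steady': P(storm) = 0.35·0.4916 / (0.35·0.4916 + 0.45·0.5084) ≈ 0.4292
After 'steady': P(storm) = 0.35·0.4292 / (0.35·0.4292 + 0.45·0.5708) ≈ 0.3691
After 'falling': P(storm) = 0.65·0.3691 / (0.65·0.3691 + 0.55·0.6309) ≈ 0.4087
After 'steady': P(storm) = 0.35·0.4087 / (0.35·0.4087 + 0.45·0.5913) ≈ 0.3497
After 'steady': P(storm) = 0.35·0.3497 / (0.35·0.3497 + 0.45·0.6503) ≈ 0.2949

0.295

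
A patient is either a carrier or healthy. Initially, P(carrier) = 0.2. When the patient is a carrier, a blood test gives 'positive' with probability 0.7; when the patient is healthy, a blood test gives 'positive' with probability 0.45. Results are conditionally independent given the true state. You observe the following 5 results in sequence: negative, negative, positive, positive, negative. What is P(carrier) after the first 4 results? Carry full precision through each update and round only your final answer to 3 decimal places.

0.153

After 'negative': P(carrier) = 0.3·0.2000 / (0.3·0.2000 + 0.55·0.8000) ≈ 0.1200
After 'negative': P(carrier) = 0.3·0.1200 / (0.3·0.1200 + 0.55·0.8800) ≈ 0.0692
After 'positive': P(carrier) = 0.7·0.0692 / (0.7·0.0692 + 0.45·0.9308) ≈ 0.1037
After 'positive': P(carrier) = 0.7·0.1037 / (0.7·0.1037 + 0.45·0.8963) ≈ 0.1525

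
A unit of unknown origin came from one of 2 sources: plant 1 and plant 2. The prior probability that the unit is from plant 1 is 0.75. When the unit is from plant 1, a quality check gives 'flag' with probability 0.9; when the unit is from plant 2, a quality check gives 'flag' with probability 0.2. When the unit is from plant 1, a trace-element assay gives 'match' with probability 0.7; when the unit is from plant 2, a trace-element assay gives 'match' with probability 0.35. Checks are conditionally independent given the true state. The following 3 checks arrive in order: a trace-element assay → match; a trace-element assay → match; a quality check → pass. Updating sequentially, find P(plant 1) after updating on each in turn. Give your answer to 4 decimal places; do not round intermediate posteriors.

After a trace-element assay='match': P(plant 1) = 0.7·0.7500 / (0.7·0.7500 + 0.35·0.2500) ≈ 0.8571
After a trace-element assay='match': P(plant 1) = 0.7·0.8571 / (0.7·0.8571 + 0.35·0.1429) ≈ 0.9231
After a quality check='pass': P(plant 1) = 0.1·0.9231 / (0.1·0.9231 + 0.8·0.0769) ≈ 0.6000

0.6000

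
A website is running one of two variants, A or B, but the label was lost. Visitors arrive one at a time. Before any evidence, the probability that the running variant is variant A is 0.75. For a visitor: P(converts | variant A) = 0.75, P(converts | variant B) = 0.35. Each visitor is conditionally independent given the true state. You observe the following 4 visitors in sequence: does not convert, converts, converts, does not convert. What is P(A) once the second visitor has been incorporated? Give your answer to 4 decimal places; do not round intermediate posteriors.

0.7120

After 'does not convert': P(A) = 0.25·0.7500 / (0.25·0.7500 + 0.65·0.2500) ≈ 0.5357
After 'converts': P(A) = 0.75·0.5357 / (0.75·0.5357 + 0.35·0.4643) ≈ 0.7120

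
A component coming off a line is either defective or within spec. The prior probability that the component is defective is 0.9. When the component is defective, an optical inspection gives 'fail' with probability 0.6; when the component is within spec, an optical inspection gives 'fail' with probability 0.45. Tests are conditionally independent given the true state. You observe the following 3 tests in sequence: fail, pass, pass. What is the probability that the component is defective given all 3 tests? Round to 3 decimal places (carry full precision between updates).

After 'fail': P(defective) = 0.6·0.9000 / (0.6·0.9000 + 0.45·0.1000) ≈ 0.9231
After 'pass': P(defective) = 0.4·0.9231 / (0.4·0.9231 + 0.55·0.0769) ≈ 0.8972
After 'pass': P(defective) = 0.4·0.8972 / (0.4·0.8972 + 0.55·0.1028) ≈ 0.8639

0.864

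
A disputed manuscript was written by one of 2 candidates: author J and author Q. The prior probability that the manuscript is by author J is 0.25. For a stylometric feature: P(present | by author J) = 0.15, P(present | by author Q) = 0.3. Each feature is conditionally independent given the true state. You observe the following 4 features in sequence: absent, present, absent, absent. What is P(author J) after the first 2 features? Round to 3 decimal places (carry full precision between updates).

0.168

After 'absent': P(author J) = 0.85·0.2500 / (0.85·0.2500 + 0.7·0.7500) ≈ 0.2881
After 'present': P(author J) = 0.15·0.2881 / (0.15·0.2881 + 0.3·0.7119) ≈ 0.1683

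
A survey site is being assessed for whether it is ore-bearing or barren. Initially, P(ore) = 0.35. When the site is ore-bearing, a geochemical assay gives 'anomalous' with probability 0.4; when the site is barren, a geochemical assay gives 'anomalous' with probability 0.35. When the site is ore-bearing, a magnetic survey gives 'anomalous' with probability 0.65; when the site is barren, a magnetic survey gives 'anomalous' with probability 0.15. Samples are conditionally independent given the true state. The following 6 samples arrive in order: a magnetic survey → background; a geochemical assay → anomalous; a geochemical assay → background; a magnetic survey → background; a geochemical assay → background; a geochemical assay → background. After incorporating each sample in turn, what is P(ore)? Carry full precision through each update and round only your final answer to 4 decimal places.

Each posterior becomes the prior for the next update.
After a magnetic survey='background': P(ore) = 0.35·0.3500 / (0.35·0.3500 + 0.85·0.6500) ≈ 0.1815
After a geochemical assay='anomalous': P(ore) = 0.4·0.1815 / (0.4·0.1815 + 0.35·0.8185) ≈ 0.2022
After a geochemical assay='background': P(ore) = 0.6·0.2022 / (0.6·0.2022 + 0.65·0.7978) ≈ 0.1896
After a magnetic survey='background': P(ore) = 0.35·0.1896 / (0.35·0.1896 + 0.85·0.8104) ≈ 0.0879
After a geochemical assay='background': P(ore) = 0.6·0.0879 / (0.6·0.0879 + 0.65·0.9121) ≈ 0.0816
After a geochemical assay='background': P(ore) = 0.6·0.0816 / (0.6·0.0816 + 0.65·0.9184) ≈ 0.0758

0.0758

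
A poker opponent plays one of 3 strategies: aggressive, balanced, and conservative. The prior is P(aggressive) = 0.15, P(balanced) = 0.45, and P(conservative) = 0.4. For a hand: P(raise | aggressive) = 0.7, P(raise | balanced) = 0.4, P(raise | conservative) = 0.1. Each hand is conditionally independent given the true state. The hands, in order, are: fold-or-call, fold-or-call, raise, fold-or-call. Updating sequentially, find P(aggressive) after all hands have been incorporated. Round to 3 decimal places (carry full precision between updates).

0.040

After 'fold-or-call': normaliser = 0.3·0.1500 + 0.6·0.4500 + 0.9·0.4000; P(aggressive) ≈ 0.0667, P(balanced) ≈ 0.4000, P(conservative) ≈ 0.5333
After 'fold-or-call': normaliser = 0.3·0.0667 + 0.6·0.4000 + 0.9·0.5333; P(aggressive) ≈ 0.0270, P(balanced) ≈ 0.3243, P(conservative) ≈ 0.6486
After 'raise': normaliser = 0.7·0.0270 + 0.4·0.3243 + 0.1·0.6486; P(aggressive) ≈ 0.0886, P(balanced) ≈ 0.6076, P(conservative) ≈ 0.3038
After 'fold-or-call': normaliser = 0.3·0.0886 + 0.6·0.6076 + 0.9·0.3038; P(aggressive) ≈ 0.0400, P(balanced) ≈ 0.5486, P(conservative) ≈ 0.4114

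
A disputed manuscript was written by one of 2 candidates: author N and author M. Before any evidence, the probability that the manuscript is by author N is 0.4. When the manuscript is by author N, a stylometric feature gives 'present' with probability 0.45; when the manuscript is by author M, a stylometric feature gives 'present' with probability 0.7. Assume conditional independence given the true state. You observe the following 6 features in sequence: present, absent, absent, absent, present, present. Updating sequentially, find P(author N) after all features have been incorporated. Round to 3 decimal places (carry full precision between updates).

Apply Bayes' rule sequentially, carrying P(author N) forward.
After 'present': P(author N) = 0.45·0.4000 / (0.45·0.4000 + 0.7·0.6000) ≈ 0.3000
After 'absent': P(author N) = 0.55·0.3000 / (0.55·0.3000 + 0.3·0.7000) ≈ 0.4400
After 'absent': P(author N) = 0.55·0.4400 / (0.55·0.4400 + 0.3·0.5600) ≈ 0.5902
After 'absent': P(author N) = 0.55·0.5902 / (0.55·0.5902 + 0.3·0.4098) ≈ 0.7253
After 'present': P(author N) = 0.45·0.7253 / (0.45·0.7253 + 0.7·0.2747) ≈ 0.6293
After 'present': P(author N) = 0.45·0.6293 / (0.45·0.6293 + 0.7·0.3707) ≈ 0.5218

0.522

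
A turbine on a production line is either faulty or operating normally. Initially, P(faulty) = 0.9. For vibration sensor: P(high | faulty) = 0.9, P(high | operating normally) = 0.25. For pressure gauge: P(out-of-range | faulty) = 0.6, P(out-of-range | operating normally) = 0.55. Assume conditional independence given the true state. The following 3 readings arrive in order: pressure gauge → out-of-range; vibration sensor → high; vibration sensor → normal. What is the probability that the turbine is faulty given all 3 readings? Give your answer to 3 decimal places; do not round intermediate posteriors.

0.825

After pressure gauge='out-of-range': P(faulty) = 0.6·0.9000 / (0.6·0.9000 + 0.55·0.1000) ≈ 0.9076
After vibration sensor='high': P(faulty) = 0.9·0.9076 / (0.9·0.9076 + 0.25·0.0924) ≈ 0.9725
After vibration sensor='normal': P(faulty) = 0.1·0.9725 / (0.1·0.9725 + 0.75·0.0275) ≈ 0.8250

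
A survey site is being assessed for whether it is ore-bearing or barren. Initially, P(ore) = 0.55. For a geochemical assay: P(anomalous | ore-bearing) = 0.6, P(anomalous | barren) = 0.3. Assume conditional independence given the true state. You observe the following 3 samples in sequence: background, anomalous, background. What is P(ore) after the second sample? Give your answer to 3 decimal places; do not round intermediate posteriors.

After 'background': P(ore) = 0.4·0.5500 / (0.4·0.5500 + 0.7·0.4500) ≈ 0.4112
After 'anomalous': P(ore) = 0.6·0.4112 / (0.6·0.4112 + 0.3·0.5888) ≈ 0.5828

0.583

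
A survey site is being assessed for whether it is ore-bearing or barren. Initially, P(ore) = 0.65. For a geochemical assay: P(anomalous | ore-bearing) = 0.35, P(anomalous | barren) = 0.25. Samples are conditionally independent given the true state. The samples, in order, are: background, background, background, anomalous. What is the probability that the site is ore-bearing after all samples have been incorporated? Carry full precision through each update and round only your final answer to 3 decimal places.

0.629

Apply Bayes' rule sequentially, carrying P(ore) forward.
After 'background': P(ore) = 0.65·0.6500 / (0.65·0.6500 + 0.75·0.3500) ≈ 0.6168
After 'background': P(ore) = 0.65·0.6168 / (0.65·0.6168 + 0.75·0.3832) ≈ 0.5824
After 'background': P(ore) = 0.65·0.5824 / (0.65·0.5824 + 0.75·0.4176) ≈ 0.5473
After 'anomalous': P(ore) = 0.35·0.5473 / (0.35·0.5473 + 0.25·0.4527) ≈ 0.6286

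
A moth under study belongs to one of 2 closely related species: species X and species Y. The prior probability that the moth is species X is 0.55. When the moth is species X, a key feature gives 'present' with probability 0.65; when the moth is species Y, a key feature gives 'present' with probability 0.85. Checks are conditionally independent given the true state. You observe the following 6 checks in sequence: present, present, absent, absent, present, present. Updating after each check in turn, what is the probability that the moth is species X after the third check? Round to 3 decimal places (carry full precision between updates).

After 'present': P(species X) = 0.65·0.5500 / (0.65·0.5500 + 0.85·0.4500) ≈ 0.4831
After 'present': P(species X) = 0.65·0.4831 / (0.65·0.4831 + 0.85·0.5169) ≈ 0.4168
After 'absent': P(species X) = 0.35·0.4168 / (0.35·0.4168 + 0.15·0.5832) ≈ 0.6251

0.625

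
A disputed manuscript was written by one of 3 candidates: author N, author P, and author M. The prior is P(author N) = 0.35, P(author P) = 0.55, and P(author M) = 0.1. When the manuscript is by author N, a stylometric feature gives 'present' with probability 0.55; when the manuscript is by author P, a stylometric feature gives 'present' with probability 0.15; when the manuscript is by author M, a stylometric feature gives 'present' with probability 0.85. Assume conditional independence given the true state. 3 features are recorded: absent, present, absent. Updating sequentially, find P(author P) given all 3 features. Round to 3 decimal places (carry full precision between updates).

0.593

After 'absent': normaliser = 0.45·0.3500 + 0.85·0.5500 + 0.15·0.1000; P(author N) ≈ 0.2461, P(author P) ≈ 0.7305, P(author M) ≈ 0.0234
After 'present': normaliser = 0.55·0.2461 + 0.15·0.7305 + 0.85·0.0234; P(author N) ≈ 0.5111, P(author P) ≈ 0.4137, P(author M) ≈ 0.0752
After 'absent': normaliser = 0.45·0.5111 + 0.85·0.4137 + 0.15·0.0752; P(author N) ≈ 0.3879, P(author P) ≈ 0.5931, P(author M) ≈ 0.0190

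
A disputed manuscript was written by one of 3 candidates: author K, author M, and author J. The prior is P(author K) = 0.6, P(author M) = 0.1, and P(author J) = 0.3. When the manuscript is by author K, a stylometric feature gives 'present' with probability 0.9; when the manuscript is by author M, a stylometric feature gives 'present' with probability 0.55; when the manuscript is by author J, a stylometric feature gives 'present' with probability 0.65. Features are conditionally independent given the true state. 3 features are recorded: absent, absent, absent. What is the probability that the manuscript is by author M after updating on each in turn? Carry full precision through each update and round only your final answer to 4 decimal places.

After 'absent': normaliser = 0.1·0.6000 + 0.45·0.1000 + 0.35·0.3000; P(author K) ≈ 0.2857, P(author M) ≈ 0.2143, P(author J) ≈ 0.5000
After 'absent': normaliser = 0.1·0.2857 + 0.45·0.2143 + 0.35·0.5000; P(author K) ≈ 0.0952, P(author M) ≈ 0.3214, P(author J) ≈ 0.5833
After 'absent': normaliser = 0.1·0.0952 + 0.45·0.3214 + 0.35·0.5833; P(author K) ≈ 0.0266, P(author M) ≈ 0.4037, P(author J) ≈ 0.5698

0.4037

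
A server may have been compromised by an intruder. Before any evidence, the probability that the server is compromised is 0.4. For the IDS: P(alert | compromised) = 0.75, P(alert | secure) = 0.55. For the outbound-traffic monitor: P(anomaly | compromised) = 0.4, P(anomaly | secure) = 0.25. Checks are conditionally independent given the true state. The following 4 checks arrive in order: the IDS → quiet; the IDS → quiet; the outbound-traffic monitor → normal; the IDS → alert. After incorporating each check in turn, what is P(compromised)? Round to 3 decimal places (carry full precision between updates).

0.183

After the IDS='quiet': P(compromised) = 0.25·0.4000 / (0.25·0.4000 + 0.45·0.6000) ≈ 0.2703
After the IDS='quiet': P(compromised) = 0.25·0.2703 / (0.25·0.2703 + 0.45·0.7297) ≈ 0.1706
After the outbound-traffic monitor='normal': P(compromised) = 0.6·0.1706 / (0.6·0.1706 + 0.75·0.8294) ≈ 0.1413
After the IDS='alert': P(compromised) = 0.75·0.1413 / (0.75·0.1413 + 0.55·0.8587) ≈ 0.1833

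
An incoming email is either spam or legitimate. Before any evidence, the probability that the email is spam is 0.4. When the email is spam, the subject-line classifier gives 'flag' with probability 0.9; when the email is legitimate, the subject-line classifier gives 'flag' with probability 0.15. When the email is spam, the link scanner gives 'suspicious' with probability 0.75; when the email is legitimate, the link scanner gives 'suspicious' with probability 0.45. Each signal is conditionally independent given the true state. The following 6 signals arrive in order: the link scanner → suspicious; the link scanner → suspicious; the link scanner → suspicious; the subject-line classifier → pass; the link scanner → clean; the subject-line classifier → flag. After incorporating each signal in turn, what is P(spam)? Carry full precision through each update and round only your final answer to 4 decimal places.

0.4976

After the link scanner='suspicious': P(spam) = 0.75·0.4000 / (0.75·0.4000 + 0.45·0.6000) ≈ 0.5263
After the link scanner='suspicious': P(spam) = 0.75·0.5263 / (0.75·0.5263 + 0.45·0.4737) ≈ 0.6494
After the link scanner='suspicious': P(spam) = 0.75·0.6494 / (0.75·0.6494 + 0.45·0.3506) ≈ 0.7553
After the subject-line classifier='pass': P(spam) = 0.1·0.7553 / (0.1·0.7553 + 0.85·0.2447) ≈ 0.2664
After the link scanner='clean': P(spam) = 0.25·0.2664 / (0.25·0.2664 + 0.55·0.7336) ≈ 0.1417
After the subject-line classifier='flag': P(spam) = 0.9·0.1417 / (0.9·0.1417 + 0.15·0.8583) ≈ 0.4976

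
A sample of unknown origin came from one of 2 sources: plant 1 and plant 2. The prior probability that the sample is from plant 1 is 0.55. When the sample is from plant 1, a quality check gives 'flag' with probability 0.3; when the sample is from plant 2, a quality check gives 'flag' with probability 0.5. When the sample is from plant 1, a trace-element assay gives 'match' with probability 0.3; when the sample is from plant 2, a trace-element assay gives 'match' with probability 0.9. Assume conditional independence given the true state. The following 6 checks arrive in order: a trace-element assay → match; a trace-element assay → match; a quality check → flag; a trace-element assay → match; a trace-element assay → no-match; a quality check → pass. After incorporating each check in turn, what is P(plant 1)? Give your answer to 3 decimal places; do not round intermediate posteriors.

0.210

After a trace-element assay='match': P(plant 1) = 0.3·0.5500 / (0.3·0.5500 + 0.9·0.4500) ≈ 0.2895
After a trace-element assay='match': P(plant 1) = 0.3·0.2895 / (0.3·0.2895 + 0.9·0.7105) ≈ 0.1196
After a quality check='flag': P(plant 1) = 0.3·0.1196 / (0.3·0.1196 + 0.5·0.8804) ≈ 0.0753
After a trace-element assay='match': P(plant 1) = 0.3·0.0753 / (0.3·0.0753 + 0.9·0.9247) ≈ 0.0264
After a trace-element assay='no-match': P(plant 1) = 0.7·0.0264 / (0.7·0.0264 + 0.1·0.9736) ≈ 0.1598
After a quality check='pass': P(plant 1) = 0.7·0.1598 / (0.7·0.1598 + 0.5·0.8402) ≈ 0.2102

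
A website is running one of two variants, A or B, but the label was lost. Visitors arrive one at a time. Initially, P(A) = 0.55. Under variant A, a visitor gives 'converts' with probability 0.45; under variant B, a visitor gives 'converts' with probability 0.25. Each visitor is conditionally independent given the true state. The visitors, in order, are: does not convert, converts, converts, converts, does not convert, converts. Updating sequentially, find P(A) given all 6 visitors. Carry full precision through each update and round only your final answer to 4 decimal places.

After 'does not convert': P(A) = 0.55·0.5500 / (0.55·0.5500 + 0.75·0.4500) ≈ 0.4727
After 'converts': P(A) = 0.45·0.4727 / (0.45·0.4727 + 0.25·0.5273) ≈ 0.6173
After 'converts': P(A) = 0.45·0.6173 / (0.45·0.6173 + 0.25·0.3827) ≈ 0.7439
After 'converts': P(A) = 0.45·0.7439 / (0.45·0.7439 + 0.25·0.2561) ≈ 0.8394
After 'does not convert': P(A) = 0.55·0.8394 / (0.55·0.8394 + 0.75·0.1606) ≈ 0.7931
After 'converts': P(A) = 0.45·0.7931 / (0.45·0.7931 + 0.25·0.2069) ≈ 0.8734

0.8734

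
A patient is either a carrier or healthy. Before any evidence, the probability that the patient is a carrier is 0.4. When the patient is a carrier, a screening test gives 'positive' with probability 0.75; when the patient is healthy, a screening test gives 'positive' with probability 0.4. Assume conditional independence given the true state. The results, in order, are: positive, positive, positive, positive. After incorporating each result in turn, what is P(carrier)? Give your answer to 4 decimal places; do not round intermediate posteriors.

0.8918

After 'positive': P(carrier) = 0.75·0.4000 / (0.75·0.4000 + 0.4·0.6000) ≈ 0.5556
After 'positive': P(carrier) = 0.75·0.5556 / (0.75·0.5556 + 0.4·0.4444) ≈ 0.7009
After 'positive': P(carrier) = 0.75·0.7009 / (0.75·0.7009 + 0.4·0.2991) ≈ 0.8146
After 'positive': P(carrier) = 0.75·0.8146 / (0.75·0.8146 + 0.4·0.1854) ≈ 0.8918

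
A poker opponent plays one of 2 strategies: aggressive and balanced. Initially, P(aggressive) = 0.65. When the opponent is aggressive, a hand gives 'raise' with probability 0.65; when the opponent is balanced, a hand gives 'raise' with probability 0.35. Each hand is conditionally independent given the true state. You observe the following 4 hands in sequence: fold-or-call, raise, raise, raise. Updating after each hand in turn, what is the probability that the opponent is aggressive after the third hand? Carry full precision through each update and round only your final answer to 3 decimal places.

0.775

After 'fold-or-call': P(aggressive) = 0.35·0.6500 / (0.35·0.6500 + 0.65·0.3500) ≈ 0.5000
After 'raise': P(aggressive) = 0.65·0.5000 / (0.65·0.5000 + 0.35·0.5000) ≈ 0.6500
After 'raise': P(aggressive) = 0.65·0.6500 / (0.65·0.6500 + 0.35·0.3500) ≈ 0.7752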